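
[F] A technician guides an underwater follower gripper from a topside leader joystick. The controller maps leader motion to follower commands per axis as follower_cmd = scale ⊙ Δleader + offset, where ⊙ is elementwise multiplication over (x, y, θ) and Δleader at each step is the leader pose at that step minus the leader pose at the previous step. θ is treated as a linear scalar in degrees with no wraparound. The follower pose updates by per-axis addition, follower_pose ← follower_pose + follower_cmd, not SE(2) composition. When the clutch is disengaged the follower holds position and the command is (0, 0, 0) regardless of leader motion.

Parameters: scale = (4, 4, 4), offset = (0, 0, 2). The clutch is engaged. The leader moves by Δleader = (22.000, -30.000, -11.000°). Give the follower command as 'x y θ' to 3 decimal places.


88.000 -120.000 -42.000

axis x: 4·22.000 + 0 = 88.000
axis y: 4·-30.000 + 0 = -120.000
axis θ: 4·-11.000 + 2 = -42.000


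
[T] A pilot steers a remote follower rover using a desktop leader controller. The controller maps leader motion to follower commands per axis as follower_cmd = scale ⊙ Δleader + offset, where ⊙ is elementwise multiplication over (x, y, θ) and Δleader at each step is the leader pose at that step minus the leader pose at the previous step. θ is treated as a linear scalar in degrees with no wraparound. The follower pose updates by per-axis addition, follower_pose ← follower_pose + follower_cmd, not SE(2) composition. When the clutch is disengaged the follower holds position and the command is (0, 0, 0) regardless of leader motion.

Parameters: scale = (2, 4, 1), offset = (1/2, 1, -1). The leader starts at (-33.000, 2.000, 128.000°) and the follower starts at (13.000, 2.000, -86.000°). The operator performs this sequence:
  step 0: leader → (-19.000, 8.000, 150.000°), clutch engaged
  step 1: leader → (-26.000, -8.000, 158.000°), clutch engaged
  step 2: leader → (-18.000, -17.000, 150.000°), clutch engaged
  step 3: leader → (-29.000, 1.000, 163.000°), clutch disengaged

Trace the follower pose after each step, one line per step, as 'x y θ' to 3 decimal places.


41.500 27.000 -65.000
28.000 -36.000 -58.000
44.500 -71.000 -67.000
44.500 -71.000 -67.000

step 0: Δleader=(14.000, 6.000, 22.000°), engaged; cmd=(28.500, 25.000, 21.000°) → follower=(41.500, 27.000, -65.000°)
step 1: Δleader=(-7.000, -16.000, 8.000°), engaged; cmd=(-13.500, -63.000, 7.000°) → follower=(28.000, -36.000, -58.000°)
step 2: Δleader=(8.000, -9.000, -8.000°), engaged; cmd=(16.500, -35.000, -9.000°) → follower=(44.500, -71.000, -67.000°)
step 3: Δleader=(-11.000, 18.000, 13.000°), disengaged; cmd=(0,0,0) → follower holds at (44.500, -71.000, -67.000°)


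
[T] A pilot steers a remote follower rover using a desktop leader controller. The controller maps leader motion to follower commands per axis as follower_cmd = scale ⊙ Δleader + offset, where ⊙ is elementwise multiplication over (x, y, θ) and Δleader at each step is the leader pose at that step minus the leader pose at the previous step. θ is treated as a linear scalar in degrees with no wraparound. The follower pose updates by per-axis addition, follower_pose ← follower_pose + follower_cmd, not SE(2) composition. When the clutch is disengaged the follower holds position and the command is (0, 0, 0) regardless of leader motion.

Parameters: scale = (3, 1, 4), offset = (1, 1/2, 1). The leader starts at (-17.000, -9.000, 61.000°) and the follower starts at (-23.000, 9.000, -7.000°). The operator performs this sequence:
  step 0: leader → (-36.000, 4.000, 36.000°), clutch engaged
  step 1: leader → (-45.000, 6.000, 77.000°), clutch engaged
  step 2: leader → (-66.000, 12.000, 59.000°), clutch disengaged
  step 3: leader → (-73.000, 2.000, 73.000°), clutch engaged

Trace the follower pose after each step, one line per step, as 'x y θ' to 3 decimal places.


step 0: Δleader=(-19.000, 13.000, -25.000°), engaged; cmd=(-56.000, 13.500, -99.000°) → follower=(-79.000, 22.500, -106.000°)
step 1: Δleader=(-9.000, 2.000, 41.000°), engaged; cmd=(-26.000, 2.500, 165.000°) → follower=(-105.000, 25.000, 59.000°)
step 2: Δleader=(-21.000, 6.000, -18.000°), disengaged; cmd=(0,0,0) → follower holds at (-105.000, 25.000, 59.000°)
step 3: Δleader=(-7.000, -10.000, 14.000°), engaged; cmd=(-20.000, -9.500, 57.000°) → follower=(-125.000, 15.500, 116.000°)

-79.000 22.500 -106.000
-105.000 25.000 59.000
-105.000 25.000 59.000
-125.000 15.500 116.000


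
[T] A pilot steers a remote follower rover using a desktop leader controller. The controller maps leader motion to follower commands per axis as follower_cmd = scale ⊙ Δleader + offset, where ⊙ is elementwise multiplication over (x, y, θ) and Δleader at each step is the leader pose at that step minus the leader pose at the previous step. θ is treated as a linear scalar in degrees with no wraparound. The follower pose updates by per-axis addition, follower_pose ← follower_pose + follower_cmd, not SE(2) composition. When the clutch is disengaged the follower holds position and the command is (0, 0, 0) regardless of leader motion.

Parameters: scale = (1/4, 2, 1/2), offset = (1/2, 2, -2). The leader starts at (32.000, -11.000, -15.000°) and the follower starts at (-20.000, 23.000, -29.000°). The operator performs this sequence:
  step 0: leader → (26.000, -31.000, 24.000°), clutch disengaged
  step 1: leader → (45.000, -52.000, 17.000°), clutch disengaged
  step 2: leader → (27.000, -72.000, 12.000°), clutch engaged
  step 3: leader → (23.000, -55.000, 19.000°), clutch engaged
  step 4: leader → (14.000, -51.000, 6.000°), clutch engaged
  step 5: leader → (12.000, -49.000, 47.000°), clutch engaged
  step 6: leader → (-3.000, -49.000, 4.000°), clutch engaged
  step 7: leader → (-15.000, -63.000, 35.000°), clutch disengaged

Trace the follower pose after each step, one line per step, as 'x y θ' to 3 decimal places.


-20.000 23.000 -29.000
-20.000 23.000 -29.000
-24.000 -15.000 -33.500
-24.500 21.000 -32.000
-26.250 31.000 -40.500
-26.250 37.000 -22.000
-29.500 39.000 -45.500
-29.500 39.000 -45.500

step 0: Δleader=(-6.000, -20.000, 39.000°), disengaged; cmd=(0,0,0) → follower holds at (-20.000, 23.000, -29.000°)
step 1: Δleader=(19.000, -21.000, -7.000°), disengaged; cmd=(0,0,0) → follower holds at (-20.000, 23.000, -29.000°)
step 2: Δleader=(-18.000, -20.000, -5.000°), engaged; cmd=(-4.000, -38.000, -4.500°) → follower=(-24.000, -15.000, -33.500°)
step 3: Δleader=(-4.000, 17.000, 7.000°), engaged; cmd=(-0.500, 36.000, 1.500°) → follower=(-24.500, 21.000, -32.000°)
step 4: Δleader=(-9.000, 4.000, -13.000°), engaged; cmd=(-1.750, 10.000, -8.500°) → follower=(-26.250, 31.000, -40.500°)
step 5: Δleader=(-2.000, 2.000, 41.000°), engaged; cmd=(0.000, 6.000, 18.500°) → follower=(-26.250, 37.000, -22.000°)
step 6: Δleader=(-15.000, 0.000, -43.000°), engaged; cmd=(-3.250, 2.000, -23.500°) → follower=(-29.500, 39.000, -45.500°)
step 7: Δleader=(-12.000, -14.000, 31.000°), disengaged; cmd=(0,0,0) → follower holds at (-29.500, 39.000, -45.500°)


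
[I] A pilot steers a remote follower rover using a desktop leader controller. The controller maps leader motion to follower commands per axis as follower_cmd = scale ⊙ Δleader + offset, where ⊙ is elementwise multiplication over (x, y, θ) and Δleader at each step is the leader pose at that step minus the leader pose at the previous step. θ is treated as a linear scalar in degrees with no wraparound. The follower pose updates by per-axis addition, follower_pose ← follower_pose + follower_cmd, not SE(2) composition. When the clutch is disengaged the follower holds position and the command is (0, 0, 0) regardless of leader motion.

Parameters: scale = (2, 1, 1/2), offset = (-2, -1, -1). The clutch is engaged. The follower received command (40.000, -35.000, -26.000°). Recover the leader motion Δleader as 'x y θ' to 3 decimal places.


21.000 -34.000 -50.000

axis x: (40.000 − -2) / (2) = 21.000
axis y: (-35.000 − -1) / (1) = -34.000
axis θ: (-26.000 − -1) / (1/2) = -50.000


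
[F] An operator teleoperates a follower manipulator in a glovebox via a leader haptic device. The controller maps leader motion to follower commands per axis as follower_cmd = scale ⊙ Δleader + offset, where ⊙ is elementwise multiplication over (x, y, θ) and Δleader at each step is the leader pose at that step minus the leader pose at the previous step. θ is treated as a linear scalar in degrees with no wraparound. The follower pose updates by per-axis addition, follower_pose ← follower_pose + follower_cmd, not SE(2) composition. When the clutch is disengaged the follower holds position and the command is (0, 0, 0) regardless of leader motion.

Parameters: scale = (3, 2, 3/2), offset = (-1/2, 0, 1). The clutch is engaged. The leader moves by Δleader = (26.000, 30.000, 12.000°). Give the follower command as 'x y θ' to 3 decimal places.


axis x: 3·26.000 + -1/2 = 77.500
axis y: 2·30.000 + 0 = 60.000
axis θ: 3/2·12.000 + 1 = 19.000

77.500 60.000 19.000


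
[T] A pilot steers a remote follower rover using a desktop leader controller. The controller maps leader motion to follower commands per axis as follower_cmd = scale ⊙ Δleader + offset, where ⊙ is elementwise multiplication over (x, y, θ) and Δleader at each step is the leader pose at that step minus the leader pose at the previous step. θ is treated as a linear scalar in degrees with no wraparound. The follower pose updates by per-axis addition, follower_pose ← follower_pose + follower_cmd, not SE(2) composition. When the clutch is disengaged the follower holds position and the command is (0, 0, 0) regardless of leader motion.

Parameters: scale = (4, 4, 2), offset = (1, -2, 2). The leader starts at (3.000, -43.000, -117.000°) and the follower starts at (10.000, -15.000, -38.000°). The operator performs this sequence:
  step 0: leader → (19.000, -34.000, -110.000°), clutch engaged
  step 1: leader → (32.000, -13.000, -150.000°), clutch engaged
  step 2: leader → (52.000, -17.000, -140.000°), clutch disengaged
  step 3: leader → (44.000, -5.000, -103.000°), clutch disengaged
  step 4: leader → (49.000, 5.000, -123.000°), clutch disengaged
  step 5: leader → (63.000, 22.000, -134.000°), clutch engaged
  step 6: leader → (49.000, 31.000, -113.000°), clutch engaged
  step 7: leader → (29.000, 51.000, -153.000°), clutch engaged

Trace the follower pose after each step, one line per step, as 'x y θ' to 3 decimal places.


75.000 19.000 -22.000
128.000 101.000 -100.000
128.000 101.000 -100.000
128.000 101.000 -100.000
128.000 101.000 -100.000
185.000 167.000 -120.000
130.000 201.000 -76.000
51.000 279.000 -154.000

step 0: Δleader=(16.000, 9.000, 7.000°), engaged; cmd=(65.000, 34.000, 16.000°) → follower=(75.000, 19.000, -22.000°)
step 1: Δleader=(13.000, 21.000, -40.000°), engaged; cmd=(53.000, 82.000, -78.000°) → follower=(128.000, 101.000, -100.000°)
step 2: Δleader=(20.000, -4.000, 10.000°), disengaged; cmd=(0,0,0) → follower holds at (128.000, 101.000, -100.000°)
step 3: Δleader=(-8.000, 12.000, 37.000°), disengaged; cmd=(0,0,0) → follower holds at (128.000, 101.000, -100.000°)
step 4: Δleader=(5.000, 10.000, -20.000°), disengaged; cmd=(0,0,0) → follower holds at (128.000, 101.000, -100.000°)
step 5: Δleader=(14.000, 17.000, -11.000°), engaged; cmd=(57.000, 66.000, -20.000°) → follower=(185.000, 167.000, -120.000°)
step 6: Δleader=(-14.000, 9.000, 21.000°), engaged; cmd=(-55.000, 34.000, 44.000°) → follower=(130.000, 201.000, -76.000°)
step 7: Δleader=(-20.000, 20.000, -40.000°), engaged; cmd=(-79.000, 78.000, -78.000°) → follower=(51.000, 279.000, -154.000°)


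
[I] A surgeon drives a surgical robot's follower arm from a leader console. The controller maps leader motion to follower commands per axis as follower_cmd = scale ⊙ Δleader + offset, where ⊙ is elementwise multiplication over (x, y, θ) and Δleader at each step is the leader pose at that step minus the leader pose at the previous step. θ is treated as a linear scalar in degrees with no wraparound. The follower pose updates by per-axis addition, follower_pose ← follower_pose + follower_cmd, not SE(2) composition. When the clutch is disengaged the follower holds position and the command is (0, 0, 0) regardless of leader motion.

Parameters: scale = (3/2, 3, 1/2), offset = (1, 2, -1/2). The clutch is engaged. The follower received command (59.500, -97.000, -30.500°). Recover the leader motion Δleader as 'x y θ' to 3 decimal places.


axis x: (59.500 − 1) / (3/2) = 39.000
axis y: (-97.000 − 2) / (3) = -33.000
axis θ: (-30.500 − -1/2) / (1/2) = -60.000

39.000 -33.000 -60.000


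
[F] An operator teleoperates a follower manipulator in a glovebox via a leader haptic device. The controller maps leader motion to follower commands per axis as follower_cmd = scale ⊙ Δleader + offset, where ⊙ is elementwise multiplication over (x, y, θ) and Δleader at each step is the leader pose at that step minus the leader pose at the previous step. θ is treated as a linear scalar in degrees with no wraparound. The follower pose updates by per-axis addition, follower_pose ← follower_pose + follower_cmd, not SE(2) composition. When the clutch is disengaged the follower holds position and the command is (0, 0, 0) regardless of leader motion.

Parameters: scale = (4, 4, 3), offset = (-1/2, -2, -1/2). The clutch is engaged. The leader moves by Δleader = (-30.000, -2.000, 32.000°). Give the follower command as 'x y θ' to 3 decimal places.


-120.500 -10.000 95.500

axis x: 4·-30.000 + -1/2 = -120.500
axis y: 4·-2.000 + -2 = -10.000
axis θ: 3·32.000 + -1/2 = 95.500


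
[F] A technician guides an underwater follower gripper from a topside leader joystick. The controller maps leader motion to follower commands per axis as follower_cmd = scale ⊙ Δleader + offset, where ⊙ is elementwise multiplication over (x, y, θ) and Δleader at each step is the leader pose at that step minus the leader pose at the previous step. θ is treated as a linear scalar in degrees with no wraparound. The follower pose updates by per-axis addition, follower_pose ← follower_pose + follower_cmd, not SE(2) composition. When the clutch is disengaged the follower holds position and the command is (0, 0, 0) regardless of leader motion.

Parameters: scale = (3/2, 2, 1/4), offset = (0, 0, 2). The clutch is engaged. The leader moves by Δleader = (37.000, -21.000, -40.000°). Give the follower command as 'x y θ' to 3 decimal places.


55.500 -42.000 -8.000

axis x: 3/2·37.000 + 0 = 55.500
axis y: 2·-21.000 + 0 = -42.000
axis θ: 1/4·-40.000 + 2 = -8.000


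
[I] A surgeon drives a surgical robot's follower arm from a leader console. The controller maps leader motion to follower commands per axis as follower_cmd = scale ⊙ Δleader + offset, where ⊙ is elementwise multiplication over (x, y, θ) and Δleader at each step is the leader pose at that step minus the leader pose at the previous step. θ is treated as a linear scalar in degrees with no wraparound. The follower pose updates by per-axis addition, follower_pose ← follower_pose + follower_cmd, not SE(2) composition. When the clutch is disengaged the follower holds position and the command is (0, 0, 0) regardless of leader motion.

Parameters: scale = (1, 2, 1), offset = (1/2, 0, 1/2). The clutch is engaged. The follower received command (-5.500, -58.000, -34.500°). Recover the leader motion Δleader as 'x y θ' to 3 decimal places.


axis x: (-5.500 − 1/2) / (1) = -6.000
axis y: (-58.000 − 0) / (2) = -29.000
axis θ: (-34.500 − 1/2) / (1) = -35.000

-6.000 -29.000 -35.000


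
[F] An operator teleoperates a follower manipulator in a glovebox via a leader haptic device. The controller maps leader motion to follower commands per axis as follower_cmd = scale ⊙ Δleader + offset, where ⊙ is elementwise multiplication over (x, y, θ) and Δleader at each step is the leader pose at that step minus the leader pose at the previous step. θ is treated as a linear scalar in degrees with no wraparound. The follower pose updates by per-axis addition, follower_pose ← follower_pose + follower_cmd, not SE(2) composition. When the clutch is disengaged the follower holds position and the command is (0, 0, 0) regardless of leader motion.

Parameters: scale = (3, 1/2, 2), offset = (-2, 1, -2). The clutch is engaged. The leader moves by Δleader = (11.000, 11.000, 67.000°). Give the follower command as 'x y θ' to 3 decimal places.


axis x: 3·11.000 + -2 = 31.000
axis y: 1/2·11.000 + 1 = 6.500
axis θ: 2·67.000 + -2 = 132.000

31.000 6.500 132.000


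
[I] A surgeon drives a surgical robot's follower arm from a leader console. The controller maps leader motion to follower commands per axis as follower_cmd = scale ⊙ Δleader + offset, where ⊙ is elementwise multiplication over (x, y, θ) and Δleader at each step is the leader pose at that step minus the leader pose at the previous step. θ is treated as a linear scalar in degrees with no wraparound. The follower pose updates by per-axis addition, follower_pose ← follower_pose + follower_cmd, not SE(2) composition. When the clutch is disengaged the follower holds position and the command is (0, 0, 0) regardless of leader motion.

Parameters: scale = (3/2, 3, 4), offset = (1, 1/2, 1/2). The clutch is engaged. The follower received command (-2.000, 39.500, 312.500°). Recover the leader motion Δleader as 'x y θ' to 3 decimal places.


-2.000 13.000 78.000

axis x: (-2.000 − 1) / (3/2) = -2.000
axis y: (39.500 − 1/2) / (3) = 13.000
axis θ: (312.500 − 1/2) / (4) = 78.000


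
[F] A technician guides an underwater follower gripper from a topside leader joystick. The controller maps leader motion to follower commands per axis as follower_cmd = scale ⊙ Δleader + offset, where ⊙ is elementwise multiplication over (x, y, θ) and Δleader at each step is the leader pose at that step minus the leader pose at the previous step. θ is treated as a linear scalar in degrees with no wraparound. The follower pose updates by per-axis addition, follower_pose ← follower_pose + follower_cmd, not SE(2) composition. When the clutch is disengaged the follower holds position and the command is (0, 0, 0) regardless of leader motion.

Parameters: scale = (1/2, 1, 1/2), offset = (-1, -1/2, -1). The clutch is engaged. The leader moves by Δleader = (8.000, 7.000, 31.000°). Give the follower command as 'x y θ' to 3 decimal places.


axis x: 1/2·8.000 + -1 = 3.000
axis y: 1·7.000 + -1/2 = 6.500
axis θ: 1/2·31.000 + -1 = 14.500

3.000 6.500 14.500


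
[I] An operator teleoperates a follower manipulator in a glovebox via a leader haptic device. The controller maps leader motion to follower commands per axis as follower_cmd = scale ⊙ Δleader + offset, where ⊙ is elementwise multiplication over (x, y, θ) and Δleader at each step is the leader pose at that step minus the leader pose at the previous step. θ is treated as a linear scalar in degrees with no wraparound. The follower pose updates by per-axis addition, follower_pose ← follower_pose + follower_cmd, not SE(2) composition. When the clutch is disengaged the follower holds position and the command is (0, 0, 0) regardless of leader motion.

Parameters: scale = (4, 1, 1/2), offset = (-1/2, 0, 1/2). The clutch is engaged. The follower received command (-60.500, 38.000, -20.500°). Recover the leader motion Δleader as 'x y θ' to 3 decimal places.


axis x: (-60.500 − -1/2) / (4) = -15.000
axis y: (38.000 − 0) / (1) = 38.000
axis θ: (-20.500 − 1/2) / (1/2) = -42.000

-15.000 38.000 -42.000


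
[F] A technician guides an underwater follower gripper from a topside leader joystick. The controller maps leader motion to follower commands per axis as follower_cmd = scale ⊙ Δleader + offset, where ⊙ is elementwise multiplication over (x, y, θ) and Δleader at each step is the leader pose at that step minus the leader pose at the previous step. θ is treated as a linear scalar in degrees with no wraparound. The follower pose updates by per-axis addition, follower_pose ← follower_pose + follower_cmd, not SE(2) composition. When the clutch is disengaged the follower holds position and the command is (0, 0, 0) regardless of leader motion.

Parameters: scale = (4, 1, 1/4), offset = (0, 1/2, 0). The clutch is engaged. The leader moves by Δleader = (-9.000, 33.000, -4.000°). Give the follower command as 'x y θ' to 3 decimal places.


-36.000 33.500 -1.000

axis x: 4·-9.000 + 0 = -36.000
axis y: 1·33.000 + 1/2 = 33.500
axis θ: 1/4·-4.000 + 0 = -1.000


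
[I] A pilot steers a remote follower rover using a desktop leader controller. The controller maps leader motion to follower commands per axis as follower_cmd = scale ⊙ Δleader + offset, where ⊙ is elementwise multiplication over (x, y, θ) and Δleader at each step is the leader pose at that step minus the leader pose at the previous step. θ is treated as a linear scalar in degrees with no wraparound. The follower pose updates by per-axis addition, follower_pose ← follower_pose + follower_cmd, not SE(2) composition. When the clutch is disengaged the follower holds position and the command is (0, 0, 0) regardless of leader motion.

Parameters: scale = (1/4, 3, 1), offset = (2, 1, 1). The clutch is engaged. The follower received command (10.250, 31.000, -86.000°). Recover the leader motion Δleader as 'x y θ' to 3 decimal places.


33.000 10.000 -87.000

axis x: (10.250 − 2) / (1/4) = 33.000
axis y: (31.000 − 1) / (3) = 10.000
axis θ: (-86.000 − 1) / (1) = -87.000


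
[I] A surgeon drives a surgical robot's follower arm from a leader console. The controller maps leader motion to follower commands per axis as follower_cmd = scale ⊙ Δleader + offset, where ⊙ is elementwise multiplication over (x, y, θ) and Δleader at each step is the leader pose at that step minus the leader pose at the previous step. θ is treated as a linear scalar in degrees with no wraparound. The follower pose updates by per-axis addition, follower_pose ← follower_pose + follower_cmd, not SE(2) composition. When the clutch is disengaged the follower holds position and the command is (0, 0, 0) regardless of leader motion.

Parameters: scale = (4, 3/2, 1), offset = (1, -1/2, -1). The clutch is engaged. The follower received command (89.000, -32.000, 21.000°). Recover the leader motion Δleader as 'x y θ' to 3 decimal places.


22.000 -21.000 22.000

axis x: (89.000 − 1) / (4) = 22.000
axis y: (-32.000 − -1/2) / (3/2) = -21.000
axis θ: (21.000 − -1) / (1) = 22.000


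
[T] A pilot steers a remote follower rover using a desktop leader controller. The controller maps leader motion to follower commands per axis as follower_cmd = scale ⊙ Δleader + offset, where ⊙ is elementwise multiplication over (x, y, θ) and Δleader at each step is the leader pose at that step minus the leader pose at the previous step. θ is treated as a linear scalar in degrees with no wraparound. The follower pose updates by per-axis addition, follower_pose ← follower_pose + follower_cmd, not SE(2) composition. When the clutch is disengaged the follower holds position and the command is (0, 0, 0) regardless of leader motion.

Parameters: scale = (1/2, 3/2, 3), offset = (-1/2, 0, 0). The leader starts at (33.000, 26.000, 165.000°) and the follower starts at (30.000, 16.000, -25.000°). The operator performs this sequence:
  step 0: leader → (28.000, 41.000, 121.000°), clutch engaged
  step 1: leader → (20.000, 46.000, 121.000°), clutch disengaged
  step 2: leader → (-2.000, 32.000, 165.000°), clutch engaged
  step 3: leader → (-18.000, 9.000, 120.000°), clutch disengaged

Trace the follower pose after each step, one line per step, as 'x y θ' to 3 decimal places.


27.000 38.500 -157.000
27.000 38.500 -157.000
15.500 17.500 -25.000
15.500 17.500 -25.000

step 0: Δleader=(-5.000, 15.000, -44.000°), engaged; cmd=(-3.000, 22.500, -132.000°) → follower=(27.000, 38.500, -157.000°)
step 1: Δleader=(-8.000, 5.000, 0.000°), disengaged; cmd=(0,0,0) → follower holds at (27.000, 38.500, -157.000°)
step 2: Δleader=(-22.000, -14.000, 44.000°), engaged; cmd=(-11.500, -21.000, 132.000°) → follower=(15.500, 17.500, -25.000°)
step 3: Δleader=(-16.000, -23.000, -45.000°), disengaged; cmd=(0,0,0) → follower holds at (15.500, 17.500, -25.000°)


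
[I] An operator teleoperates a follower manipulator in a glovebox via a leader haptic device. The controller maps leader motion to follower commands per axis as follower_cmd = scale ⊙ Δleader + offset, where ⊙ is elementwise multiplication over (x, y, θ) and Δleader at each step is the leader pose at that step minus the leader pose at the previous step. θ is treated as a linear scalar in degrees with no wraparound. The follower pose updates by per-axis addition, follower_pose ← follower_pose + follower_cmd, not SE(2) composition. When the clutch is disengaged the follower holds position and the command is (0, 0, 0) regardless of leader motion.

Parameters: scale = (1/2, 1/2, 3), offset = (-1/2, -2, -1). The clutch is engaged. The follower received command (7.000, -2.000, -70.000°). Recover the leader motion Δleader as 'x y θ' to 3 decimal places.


15.000 0.000 -23.000

axis x: (7.000 − -1/2) / (1/2) = 15.000
axis y: (-2.000 − -2) / (1/2) = 0.000
axis θ: (-70.000 − -1) / (3) = -23.000


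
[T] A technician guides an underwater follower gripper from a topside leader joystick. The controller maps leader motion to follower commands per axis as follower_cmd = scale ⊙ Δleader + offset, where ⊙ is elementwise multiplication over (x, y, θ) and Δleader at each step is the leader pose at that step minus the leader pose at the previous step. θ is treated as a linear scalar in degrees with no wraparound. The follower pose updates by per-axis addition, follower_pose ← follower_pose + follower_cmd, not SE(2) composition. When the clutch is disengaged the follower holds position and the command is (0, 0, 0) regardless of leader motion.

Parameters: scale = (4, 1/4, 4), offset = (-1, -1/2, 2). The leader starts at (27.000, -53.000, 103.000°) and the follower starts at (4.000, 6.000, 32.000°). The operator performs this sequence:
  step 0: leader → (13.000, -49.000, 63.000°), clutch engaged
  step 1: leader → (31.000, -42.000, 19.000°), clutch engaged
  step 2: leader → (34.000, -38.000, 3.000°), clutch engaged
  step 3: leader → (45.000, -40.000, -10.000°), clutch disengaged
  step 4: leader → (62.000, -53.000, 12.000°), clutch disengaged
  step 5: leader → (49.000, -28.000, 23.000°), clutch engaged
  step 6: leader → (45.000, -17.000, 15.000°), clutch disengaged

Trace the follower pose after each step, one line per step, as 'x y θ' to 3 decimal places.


-53.000 6.500 -126.000
18.000 7.750 -300.000
29.000 8.250 -362.000
29.000 8.250 -362.000
29.000 8.250 -362.000
-24.000 14.000 -316.000
-24.000 14.000 -316.000

step 0: Δleader=(-14.000, 4.000, -40.000°), engaged; cmd=(-57.000, 0.500, -158.000°) → follower=(-53.000, 6.500, -126.000°)
step 1: Δleader=(18.000, 7.000, -44.000°), engaged; cmd=(71.000, 1.250, -174.000°) → follower=(18.000, 7.750, -300.000°)
step 2: Δleader=(3.000, 4.000, -16.000°), engaged; cmd=(11.000, 0.500, -62.000°) → follower=(29.000, 8.250, -362.000°)
step 3: Δleader=(11.000, -2.000, -13.000°), disengaged; cmd=(0,0,0) → follower holds at (29.000, 8.250, -362.000°)
step 4: Δleader=(17.000, -13.000, 22.000°), disengaged; cmd=(0,0,0) → follower holds at (29.000, 8.250, -362.000°)
step 5: Δleader=(-13.000, 25.000, 11.000°), engaged; cmd=(-53.000, 5.750, 46.000°) → follower=(-24.000, 14.000, -316.000°)
step 6: Δleader=(-4.000, 11.000, -8.000°), disengaged; cmd=(0,0,0) → follower holds at (-24.000, 14.000, -316.000°)


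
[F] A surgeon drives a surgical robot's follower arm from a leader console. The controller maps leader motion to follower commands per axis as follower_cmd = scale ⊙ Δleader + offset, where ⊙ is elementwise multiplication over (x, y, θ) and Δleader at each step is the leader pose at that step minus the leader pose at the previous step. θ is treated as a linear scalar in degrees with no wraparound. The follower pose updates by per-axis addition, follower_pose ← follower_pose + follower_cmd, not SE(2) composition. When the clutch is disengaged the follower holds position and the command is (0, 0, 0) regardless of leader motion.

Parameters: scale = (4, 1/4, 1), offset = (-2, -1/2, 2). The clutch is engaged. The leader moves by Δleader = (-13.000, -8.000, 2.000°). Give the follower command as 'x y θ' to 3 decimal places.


-54.000 -2.500 4.000

axis x: 4·-13.000 + -2 = -54.000
axis y: 1/4·-8.000 + -1/2 = -2.500
axis θ: 1·2.000 + 2 = 4.000


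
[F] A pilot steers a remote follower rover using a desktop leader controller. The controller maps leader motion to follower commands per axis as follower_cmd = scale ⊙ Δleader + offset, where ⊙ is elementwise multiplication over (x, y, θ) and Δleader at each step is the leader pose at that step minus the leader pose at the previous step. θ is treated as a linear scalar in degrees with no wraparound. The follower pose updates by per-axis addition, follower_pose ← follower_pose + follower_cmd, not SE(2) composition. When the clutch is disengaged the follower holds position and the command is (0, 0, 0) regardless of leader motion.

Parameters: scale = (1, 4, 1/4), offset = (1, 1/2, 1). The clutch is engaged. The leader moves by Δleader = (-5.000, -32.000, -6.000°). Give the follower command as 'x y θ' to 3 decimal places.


-4.000 -127.500 -0.500

axis x: 1·-5.000 + 1 = -4.000
axis y: 4·-32.000 + 1/2 = -127.500
axis θ: 1/4·-6.000 + 1 = -0.500


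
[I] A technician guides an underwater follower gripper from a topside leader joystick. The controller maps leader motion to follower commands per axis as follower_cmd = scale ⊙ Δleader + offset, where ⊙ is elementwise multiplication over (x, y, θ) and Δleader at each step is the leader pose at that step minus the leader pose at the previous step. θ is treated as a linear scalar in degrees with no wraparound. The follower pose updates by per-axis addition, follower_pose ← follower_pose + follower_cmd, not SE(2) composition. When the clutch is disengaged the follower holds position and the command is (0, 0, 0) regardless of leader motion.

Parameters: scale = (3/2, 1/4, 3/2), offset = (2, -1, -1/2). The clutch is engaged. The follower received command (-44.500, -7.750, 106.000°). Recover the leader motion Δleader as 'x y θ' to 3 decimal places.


axis x: (-44.500 − 2) / (3/2) = -31.000
axis y: (-7.750 − -1) / (1/4) = -27.000
axis θ: (106.000 − -1/2) / (3/2) = 71.000

-31.000 -27.000 71.000


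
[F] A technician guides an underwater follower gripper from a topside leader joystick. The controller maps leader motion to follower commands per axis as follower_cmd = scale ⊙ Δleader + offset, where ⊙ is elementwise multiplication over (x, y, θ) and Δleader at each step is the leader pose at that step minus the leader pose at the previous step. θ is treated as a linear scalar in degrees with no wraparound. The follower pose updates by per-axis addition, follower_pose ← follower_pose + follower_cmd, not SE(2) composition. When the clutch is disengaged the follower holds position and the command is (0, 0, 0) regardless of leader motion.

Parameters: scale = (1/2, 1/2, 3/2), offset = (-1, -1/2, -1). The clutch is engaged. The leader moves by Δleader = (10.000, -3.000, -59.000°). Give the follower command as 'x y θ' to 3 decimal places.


4.000 -2.000 -89.500

axis x: 1/2·10.000 + -1 = 4.000
axis y: 1/2·-3.000 + -1/2 = -2.000
axis θ: 3/2·-59.000 + -1 = -89.500


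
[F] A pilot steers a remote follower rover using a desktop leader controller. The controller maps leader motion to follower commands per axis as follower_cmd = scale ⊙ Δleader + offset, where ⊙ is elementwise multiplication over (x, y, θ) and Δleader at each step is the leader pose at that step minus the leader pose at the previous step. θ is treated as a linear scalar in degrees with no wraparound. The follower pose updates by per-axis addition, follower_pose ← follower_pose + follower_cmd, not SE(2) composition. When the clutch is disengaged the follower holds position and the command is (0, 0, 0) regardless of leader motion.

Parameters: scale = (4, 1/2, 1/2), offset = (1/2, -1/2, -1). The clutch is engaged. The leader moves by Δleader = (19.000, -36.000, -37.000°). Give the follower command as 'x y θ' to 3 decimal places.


axis x: 4·19.000 + 1/2 = 76.500
axis y: 1/2·-36.000 + -1/2 = -18.500
axis θ: 1/2·-37.000 + -1 = -19.500

76.500 -18.500 -19.500


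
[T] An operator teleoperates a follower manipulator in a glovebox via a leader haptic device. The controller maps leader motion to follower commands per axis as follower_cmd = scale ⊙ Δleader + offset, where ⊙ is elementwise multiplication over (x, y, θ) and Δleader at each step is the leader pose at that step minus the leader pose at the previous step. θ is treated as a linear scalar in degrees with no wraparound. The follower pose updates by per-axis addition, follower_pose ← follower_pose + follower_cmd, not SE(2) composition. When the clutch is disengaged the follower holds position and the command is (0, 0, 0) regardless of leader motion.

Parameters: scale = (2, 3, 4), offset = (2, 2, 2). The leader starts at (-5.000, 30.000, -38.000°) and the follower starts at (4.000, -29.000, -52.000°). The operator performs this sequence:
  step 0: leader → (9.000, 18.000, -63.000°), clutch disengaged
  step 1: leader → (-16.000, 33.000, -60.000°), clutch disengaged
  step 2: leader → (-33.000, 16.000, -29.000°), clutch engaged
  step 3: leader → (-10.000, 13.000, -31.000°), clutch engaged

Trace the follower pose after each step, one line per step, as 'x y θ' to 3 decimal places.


4.000 -29.000 -52.000
4.000 -29.000 -52.000
-28.000 -78.000 74.000
20.000 -85.000 68.000

step 0: Δleader=(14.000, -12.000, -25.000°), disengaged; cmd=(0,0,0) → follower holds at (4.000, -29.000, -52.000°)
step 1: Δleader=(-25.000, 15.000, 3.000°), disengaged; cmd=(0,0,0) → follower holds at (4.000, -29.000, -52.000°)
step 2: Δleader=(-17.000, -17.000, 31.000°), engaged; cmd=(-32.000, -49.000, 126.000°) → follower=(-28.000, -78.000, 74.000°)
step 3: Δleader=(23.000, -3.000, -2.000°), engaged; cmd=(48.000, -7.000, -6.000°) → follower=(20.000, -85.000, 68.000°)


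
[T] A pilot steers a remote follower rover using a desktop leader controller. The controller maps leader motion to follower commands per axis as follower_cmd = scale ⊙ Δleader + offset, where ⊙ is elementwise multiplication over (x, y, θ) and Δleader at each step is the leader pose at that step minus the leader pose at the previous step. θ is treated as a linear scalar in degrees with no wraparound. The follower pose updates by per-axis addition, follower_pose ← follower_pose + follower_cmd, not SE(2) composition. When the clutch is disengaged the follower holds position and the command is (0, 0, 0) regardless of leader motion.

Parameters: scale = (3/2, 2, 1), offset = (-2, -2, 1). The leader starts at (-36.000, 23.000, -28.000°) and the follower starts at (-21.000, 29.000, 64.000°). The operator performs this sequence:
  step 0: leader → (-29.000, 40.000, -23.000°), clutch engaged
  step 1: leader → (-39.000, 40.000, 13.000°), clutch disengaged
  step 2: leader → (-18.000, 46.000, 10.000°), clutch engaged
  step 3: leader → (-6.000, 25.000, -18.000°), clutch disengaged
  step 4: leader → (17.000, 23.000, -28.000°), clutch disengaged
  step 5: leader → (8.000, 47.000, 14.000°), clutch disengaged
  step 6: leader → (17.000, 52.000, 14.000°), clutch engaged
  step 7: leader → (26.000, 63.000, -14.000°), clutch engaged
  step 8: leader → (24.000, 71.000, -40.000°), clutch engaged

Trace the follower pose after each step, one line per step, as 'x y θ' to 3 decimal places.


-12.500 61.000 70.000
-12.500 61.000 70.000
17.000 71.000 68.000
17.000 71.000 68.000
17.000 71.000 68.000
17.000 71.000 68.000
28.500 79.000 69.000
40.000 99.000 42.000
35.000 113.000 17.000

step 0: Δleader=(7.000, 17.000, 5.000°), engaged; cmd=(8.500, 32.000, 6.000°) → follower=(-12.500, 61.000, 70.000°)
step 1: Δleader=(-10.000, 0.000, 36.000°), disengaged; cmd=(0,0,0) → follower holds at (-12.500, 61.000, 70.000°)
step 2: Δleader=(21.000, 6.000, -3.000°), engaged; cmd=(29.500, 10.000, -2.000°) → follower=(17.000, 71.000, 68.000°)
step 3: Δleader=(12.000, -21.000, -28.000°), disengaged; cmd=(0,0,0) → follower holds at (17.000, 71.000, 68.000°)
step 4: Δleader=(23.000, -2.000, -10.000°), disengaged; cmd=(0,0,0) → follower holds at (17.000, 71.000, 68.000°)
step 5: Δleader=(-9.000, 24.000, 42.000°), disengaged; cmd=(0,0,0) → follower holds at (17.000, 71.000, 68.000°)
step 6: Δleader=(9.000, 5.000, 0.000°), engaged; cmd=(11.500, 8.000, 1.000°) → follower=(28.500, 79.000, 69.000°)
step 7: Δleader=(9.000, 11.000, -28.000°), engaged; cmd=(11.500, 20.000, -27.000°) → follower=(40.000, 99.000, 42.000°)
step 8: Δleader=(-2.000, 8.000, -26.000°), engaged; cmd=(-5.000, 14.000, -25.000°) → follower=(35.000, 113.000, 17.000°)


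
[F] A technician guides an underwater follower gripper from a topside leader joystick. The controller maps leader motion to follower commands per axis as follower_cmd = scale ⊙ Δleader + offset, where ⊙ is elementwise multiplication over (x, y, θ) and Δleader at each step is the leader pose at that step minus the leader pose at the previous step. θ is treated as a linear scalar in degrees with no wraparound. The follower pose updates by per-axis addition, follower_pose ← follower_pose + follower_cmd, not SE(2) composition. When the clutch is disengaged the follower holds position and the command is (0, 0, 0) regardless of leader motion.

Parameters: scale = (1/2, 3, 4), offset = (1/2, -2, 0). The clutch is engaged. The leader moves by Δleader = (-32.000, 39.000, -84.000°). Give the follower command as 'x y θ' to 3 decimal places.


-15.500 115.000 -336.000

axis x: 1/2·-32.000 + 1/2 = -15.500
axis y: 3·39.000 + -2 = 115.000
axis θ: 4·-84.000 + 0 = -336.000


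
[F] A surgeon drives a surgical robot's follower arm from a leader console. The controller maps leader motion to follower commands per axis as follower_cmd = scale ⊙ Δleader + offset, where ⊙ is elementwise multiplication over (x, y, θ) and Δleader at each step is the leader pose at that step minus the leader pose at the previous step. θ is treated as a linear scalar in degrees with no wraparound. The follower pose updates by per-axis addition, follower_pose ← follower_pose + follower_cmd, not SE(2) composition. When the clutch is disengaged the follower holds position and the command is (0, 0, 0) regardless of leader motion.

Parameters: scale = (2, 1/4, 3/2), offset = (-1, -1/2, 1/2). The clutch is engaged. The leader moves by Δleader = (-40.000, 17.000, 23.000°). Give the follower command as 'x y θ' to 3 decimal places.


axis x: 2·-40.000 + -1 = -81.000
axis y: 1/4·17.000 + -1/2 = 3.750
axis θ: 3/2·23.000 + 1/2 = 35.000

-81.000 3.750 35.000


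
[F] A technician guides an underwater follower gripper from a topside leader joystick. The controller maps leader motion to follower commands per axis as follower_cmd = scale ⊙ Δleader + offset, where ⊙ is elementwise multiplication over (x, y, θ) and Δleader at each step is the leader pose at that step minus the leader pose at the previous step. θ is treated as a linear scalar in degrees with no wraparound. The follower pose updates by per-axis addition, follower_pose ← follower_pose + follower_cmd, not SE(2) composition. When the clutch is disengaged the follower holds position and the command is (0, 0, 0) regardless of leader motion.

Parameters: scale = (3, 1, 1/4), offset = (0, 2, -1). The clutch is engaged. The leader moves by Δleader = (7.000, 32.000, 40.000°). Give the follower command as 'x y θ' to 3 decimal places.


axis x: 3·7.000 + 0 = 21.000
axis y: 1·32.000 + 2 = 34.000
axis θ: 1/4·40.000 + -1 = 9.000

21.000 34.000 9.000
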